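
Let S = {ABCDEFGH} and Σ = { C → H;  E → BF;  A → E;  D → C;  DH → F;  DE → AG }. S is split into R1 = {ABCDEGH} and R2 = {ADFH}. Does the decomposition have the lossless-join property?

Common attributes: R1 ∩ R2 = {ADH}.
Closure of {ADH}: A → E applies, adding E; D → C applies, adding C; DH → F applies, adding F; DE → AG applies, adding G; E → BF applies, adding B. So (ADH)⁺ = {ABCDEFGH}.
This closure contains every attribute of R1, so R1 ∩ R2 → R1. The join is lossless.

Yes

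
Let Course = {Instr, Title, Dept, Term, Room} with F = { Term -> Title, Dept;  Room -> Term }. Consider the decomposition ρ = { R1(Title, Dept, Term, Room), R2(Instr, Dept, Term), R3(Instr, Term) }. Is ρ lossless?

Chase test. Columns are Instr, Title, Dept, Term, Room; row i has aⱼ where attribute j ∈ Ri, else bᵢⱼ.
Initial tableau (one row per fragment):
  row 1: b11 a2 a3 a4 a5
  row 2: a1 b22 a3 a4 b25
  row 3: a1 b32 b33 a4 b35
Rows 1 and 2 agree on Term; apply Term→Title, Dept and equate their Title, Dept entries.
Rows 1 and 3 agree on Term; apply Term→Title, Dept and equate their Title, Dept entries.
No row becomes fully distinguished — the join is lossy.

No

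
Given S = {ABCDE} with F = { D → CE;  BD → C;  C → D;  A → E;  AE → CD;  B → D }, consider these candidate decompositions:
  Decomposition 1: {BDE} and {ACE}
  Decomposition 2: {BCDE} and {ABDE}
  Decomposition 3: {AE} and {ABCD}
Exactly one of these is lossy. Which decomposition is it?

Decomposition 1: common = {E}, closure = {E} → lossy.
Decomposition 2: common = {BDE}, closure = {BCDE} → lossless.
Decomposition 3: common = {A}, closure = {ACDE} → lossless.

Decomposition 1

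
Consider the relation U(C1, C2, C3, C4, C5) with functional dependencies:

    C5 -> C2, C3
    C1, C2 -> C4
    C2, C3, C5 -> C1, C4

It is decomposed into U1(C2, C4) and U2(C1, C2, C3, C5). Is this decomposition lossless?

No

Common attributes: U1 ∩ U2 = {C2}.
No dependency enlarges {C2}, so (C2)⁺ = {C2}.
The closure contains neither all of U1 = {C2, C4} nor all of U2 = {C1, C2, C3, C5}, so the common attributes are not a superkey of either fragment. The join is lossy.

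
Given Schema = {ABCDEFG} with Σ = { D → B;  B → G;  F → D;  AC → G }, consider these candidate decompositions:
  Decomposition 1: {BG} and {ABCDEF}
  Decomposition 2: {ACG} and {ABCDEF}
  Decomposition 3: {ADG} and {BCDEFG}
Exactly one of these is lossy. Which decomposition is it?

Decomposition 3

Decomposition 1: common = {B}, closure = {BG} → lossless.
Decomposition 2: common = {AC}, closure = {ACG} → lossless.
Decomposition 3: common = {DG}, closure = {BDG} → lossy.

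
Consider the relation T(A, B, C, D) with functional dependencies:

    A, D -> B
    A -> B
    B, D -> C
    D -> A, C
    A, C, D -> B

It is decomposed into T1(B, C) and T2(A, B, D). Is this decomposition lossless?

No

Common attributes: T1 ∩ T2 = {B}.
No dependency enlarges {B}, so (B)⁺ = {B}.
The closure contains neither all of T1 = {B, C} nor all of T2 = {A, B, D}, so the common attributes are not a superkey of either fragment. The join is lossy.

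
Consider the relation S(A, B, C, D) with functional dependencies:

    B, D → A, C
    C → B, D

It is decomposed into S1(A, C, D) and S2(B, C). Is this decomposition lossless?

Common attributes: S1 ∩ S2 = {C}.
Closure of {C}: C → B, D applies, adding B, D; B, D → A, C applies, adding A. So (C)⁺ = {A, B, C, D}.
This closure contains every attribute of S1, so S1 ∩ S2 → S1. The join is lossless.

Yes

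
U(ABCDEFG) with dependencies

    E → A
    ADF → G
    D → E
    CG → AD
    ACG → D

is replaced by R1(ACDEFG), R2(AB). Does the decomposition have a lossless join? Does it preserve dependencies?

Lossless test: (A)⁺ = {A}, which is a superkey of neither fragment — lossy.
Dependency preservation: every FD's attributes lie within a single fragment, so each can be enforced locally — preserved.

lossy but dependency-preserving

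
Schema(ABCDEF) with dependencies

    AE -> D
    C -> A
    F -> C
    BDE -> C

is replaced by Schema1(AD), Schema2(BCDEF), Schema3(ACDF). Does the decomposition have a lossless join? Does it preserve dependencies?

lossless but not dependency-preserving

Lossless test (chase): Rows 2 and 3 agree on C; apply C→A and equate their A entries. Row 2 is now all distinguished symbols — the join is lossless.
Dependency preservation: the restricted closure of {AE} across the fragments never reaches {D}, so AE → D cannot be enforced without a join — not preserved.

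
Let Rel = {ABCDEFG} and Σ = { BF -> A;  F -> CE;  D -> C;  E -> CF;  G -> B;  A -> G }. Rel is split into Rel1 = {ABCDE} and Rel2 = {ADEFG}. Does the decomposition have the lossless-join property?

Yes

Common attributes: Rel1 ∩ Rel2 = {ADE}.
Closure of {ADE}: D → C applies, adding C; E → CF applies, adding F; A → G applies, adding G; G → B applies, adding B. So (ADE)⁺ = {ABCDEFG}.
This closure contains every attribute of Rel1, so Rel1 ∩ Rel2 → Rel1. The join is lossless.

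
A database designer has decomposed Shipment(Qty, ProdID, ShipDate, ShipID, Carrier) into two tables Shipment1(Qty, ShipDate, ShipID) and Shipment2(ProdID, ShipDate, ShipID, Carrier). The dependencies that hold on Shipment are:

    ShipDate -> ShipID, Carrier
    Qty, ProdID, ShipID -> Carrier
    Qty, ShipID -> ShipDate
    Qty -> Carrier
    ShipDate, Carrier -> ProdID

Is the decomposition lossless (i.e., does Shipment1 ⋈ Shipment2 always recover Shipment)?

Common attributes: Shipment1 ∩ Shipment2 = {ShipDate, ShipID}.
Closure of {ShipDate, ShipID}: ShipDate → ShipID, Carrier applies, adding Carrier; ShipDate, Carrier → ProdID applies, adding ProdID. So (ShipDate, ShipID)⁺ = {ProdID, ShipDate, ShipID, Carrier}.
This closure contains every attribute of Shipment2, so Shipment1 ∩ Shipment2 → Shipment2. The join is lossless.

Yes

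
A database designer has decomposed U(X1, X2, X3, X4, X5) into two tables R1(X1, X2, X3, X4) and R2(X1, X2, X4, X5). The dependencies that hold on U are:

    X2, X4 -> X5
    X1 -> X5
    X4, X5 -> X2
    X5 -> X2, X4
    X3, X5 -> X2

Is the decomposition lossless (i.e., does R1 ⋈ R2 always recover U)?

Common attributes: R1 ∩ R2 = {X1, X2, X4}.
Closure of {X1, X2, X4}: X2, X4 → X5 applies, adding X5. So (X1, X2, X4)⁺ = {X1, X2, X4, X5}.
This closure contains every attribute of R2, so R1 ∩ R2 → R2. The join is lossless.

Yes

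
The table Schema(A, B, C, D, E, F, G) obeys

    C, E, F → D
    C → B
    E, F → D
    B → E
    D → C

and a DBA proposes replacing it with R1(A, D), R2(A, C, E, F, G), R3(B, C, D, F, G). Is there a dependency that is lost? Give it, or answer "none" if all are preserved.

Check B → E: no single fragment contains all of {B, E}, and the restricted closure of {B} across the fragments never reaches {E}.
C, E, F → D is preserved.
C → B is preserved.
E, F → D is preserved.
D → C is preserved.

B → E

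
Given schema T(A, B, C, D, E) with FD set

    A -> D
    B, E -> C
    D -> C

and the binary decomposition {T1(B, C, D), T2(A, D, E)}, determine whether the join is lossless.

Common attributes: T1 ∩ T2 = {D}.
Closure of {D}: D → C applies, adding C. So (D)⁺ = {C, D}.
The closure contains neither all of T1 = {B, C, D} nor all of T2 = {A, D, E}, so the common attributes are not a superkey of either fragment. The join is lossy.

No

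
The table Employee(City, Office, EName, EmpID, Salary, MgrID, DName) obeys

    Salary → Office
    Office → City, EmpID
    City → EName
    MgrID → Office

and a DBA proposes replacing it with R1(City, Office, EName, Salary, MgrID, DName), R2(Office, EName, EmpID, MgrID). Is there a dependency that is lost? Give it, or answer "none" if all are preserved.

none

Salary → Office lies within R1.
Office → City, EmpID: restricted closure across fragments reaches City, EmpID.
City → EName lies within R1.
MgrID → Office lies within R1.
Every dependency is enforceable on the fragments, so the decomposition is dependency-preserving.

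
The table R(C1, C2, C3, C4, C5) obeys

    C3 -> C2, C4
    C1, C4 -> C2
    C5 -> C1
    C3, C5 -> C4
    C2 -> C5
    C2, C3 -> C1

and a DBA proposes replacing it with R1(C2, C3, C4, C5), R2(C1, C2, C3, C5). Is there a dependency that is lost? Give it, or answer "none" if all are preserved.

Check C1, C4 → C2: no single fragment contains all of {C1, C2, C4}, and the restricted closure of {C1, C4} across the fragments never reaches {C2}.
C3 → C2, C4 is preserved.
C5 → C1 is preserved.
C3, C5 → C4 is preserved.
C2 → C5 is preserved.
C2, C3 → C1 is preserved.

C1, C4 -> C2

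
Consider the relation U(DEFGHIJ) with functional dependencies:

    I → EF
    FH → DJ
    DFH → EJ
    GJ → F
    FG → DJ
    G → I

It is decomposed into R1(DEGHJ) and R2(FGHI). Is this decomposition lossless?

Yes

Common attributes: R1 ∩ R2 = {GH}.
Closure of {GH}: G → I applies, adding I; I → EF applies, adding EF; FH → DJ applies, adding DJ. So (GH)⁺ = {DEFGHIJ}.
This closure contains every attribute of R1, so R1 ∩ R2 → R1. The join is lossless.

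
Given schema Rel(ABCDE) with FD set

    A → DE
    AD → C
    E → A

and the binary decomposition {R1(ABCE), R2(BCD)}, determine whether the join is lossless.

No

Common attributes: R1 ∩ R2 = {BC}.
No dependency enlarges {BC}, so (BC)⁺ = {BC}.
The closure contains neither all of R1 = {ABCE} nor all of R2 = {BCD}, so the common attributes are not a superkey of either fragment. The join is lossy.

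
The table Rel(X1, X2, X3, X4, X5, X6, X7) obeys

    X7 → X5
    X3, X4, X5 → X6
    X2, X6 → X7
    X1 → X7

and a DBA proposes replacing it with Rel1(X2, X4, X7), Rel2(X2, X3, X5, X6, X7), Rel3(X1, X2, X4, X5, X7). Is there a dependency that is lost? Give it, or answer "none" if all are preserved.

X3, X4, X5 → X6

Check X3, X4, X5 → X6: no single fragment contains all of {X3, X4, X5, X6}, and the restricted closure of {X3, X4, X5} across the fragments never reaches {X6}.
X7 → X5 is preserved.
X2, X6 → X7 is preserved.
X1 → X7 is preserved.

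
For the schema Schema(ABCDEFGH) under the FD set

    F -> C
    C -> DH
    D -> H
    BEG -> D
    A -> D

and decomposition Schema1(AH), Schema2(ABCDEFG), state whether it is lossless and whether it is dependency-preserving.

Lossless test: (A)⁺ = {ADH}, which contains all of one fragment — lossless.
Dependency preservation: the restricted closure of {C} across the fragments never reaches {DH}, so C → DH cannot be enforced without a join — not preserved.

lossless but not dependency-preserving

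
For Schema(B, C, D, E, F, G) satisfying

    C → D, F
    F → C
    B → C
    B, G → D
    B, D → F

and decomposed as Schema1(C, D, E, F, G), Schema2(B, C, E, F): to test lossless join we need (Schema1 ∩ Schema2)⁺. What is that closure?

Schema1 ∩ Schema2 = {C, E, F}.
C → D, F applies, adding D
Closure: {C, D, E, F}.

C, D, E, F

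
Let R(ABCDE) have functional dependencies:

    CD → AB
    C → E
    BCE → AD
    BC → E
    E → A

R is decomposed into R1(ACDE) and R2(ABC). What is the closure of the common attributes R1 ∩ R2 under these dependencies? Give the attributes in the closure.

ACE

R1 ∩ R2 = {AC}.
C → E applies, adding E
Closure: {ACE}.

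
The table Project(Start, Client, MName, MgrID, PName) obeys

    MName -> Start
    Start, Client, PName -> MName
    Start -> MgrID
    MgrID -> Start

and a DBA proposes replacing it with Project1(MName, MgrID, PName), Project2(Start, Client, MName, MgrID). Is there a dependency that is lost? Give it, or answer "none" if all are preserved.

Check Start, Client, PName → MName: no single fragment contains all of {Start, Client, MName, PName}, and the restricted closure of {Start, Client, PName} across the fragments never reaches {MName}.
MName → Start is preserved.
Start → MgrID is preserved.
MgrID → Start is preserved.

Start, Client, PName -> MName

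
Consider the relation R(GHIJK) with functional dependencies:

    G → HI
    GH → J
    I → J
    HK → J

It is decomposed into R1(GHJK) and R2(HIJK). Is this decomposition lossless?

Common attributes: R1 ∩ R2 = {HJK}.
No dependency enlarges {HJK}, so (HJK)⁺ = {HJK}.
The closure contains neither all of R1 = {GHJK} nor all of R2 = {HIJK}, so the common attributes are not a superkey of either fragment. The join is lossy.

No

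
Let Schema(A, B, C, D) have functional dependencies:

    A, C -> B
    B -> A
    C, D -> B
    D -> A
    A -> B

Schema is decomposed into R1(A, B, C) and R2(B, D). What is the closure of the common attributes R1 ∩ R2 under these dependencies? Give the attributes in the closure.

R1 ∩ R2 = {B}.
B → A applies, adding A
Closure: {A, B}.

A, B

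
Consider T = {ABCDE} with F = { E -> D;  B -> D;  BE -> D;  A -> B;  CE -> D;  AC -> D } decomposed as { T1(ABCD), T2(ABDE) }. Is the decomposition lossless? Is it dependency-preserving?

lossy but dependency-preserving

Lossless test: (ABD)⁺ = {ABD}, which is a superkey of neither fragment — lossy.
Dependency preservation: CE → D is not contained in any single fragment, but the restricted closure of its left-hand side across the fragments still reaches the right-hand side; the remaining FDs each lie inside some fragment. All dependencies are preserved.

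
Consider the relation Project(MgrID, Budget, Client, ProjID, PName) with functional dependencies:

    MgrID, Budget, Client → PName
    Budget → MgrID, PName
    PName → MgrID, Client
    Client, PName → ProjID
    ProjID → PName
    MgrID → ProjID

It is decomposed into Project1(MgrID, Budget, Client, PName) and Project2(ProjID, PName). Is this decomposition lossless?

Yes

Common attributes: Project1 ∩ Project2 = {PName}.
Closure of {PName}: PName → MgrID, Client applies, adding MgrID, Client; Client, PName → ProjID applies, adding ProjID. So (PName)⁺ = {MgrID, Client, ProjID, PName}.
This closure contains every attribute of Project2, so Project1 ∩ Project2 → Project2. The join is lossless.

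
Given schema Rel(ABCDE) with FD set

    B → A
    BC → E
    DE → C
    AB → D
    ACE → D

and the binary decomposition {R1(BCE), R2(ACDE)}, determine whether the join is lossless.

No

Common attributes: R1 ∩ R2 = {CE}.
No dependency enlarges {CE}, so (CE)⁺ = {CE}.
The closure contains neither all of R1 = {BCE} nor all of R2 = {ACDE}, so the common attributes are not a superkey of either fragment. The join is lossy.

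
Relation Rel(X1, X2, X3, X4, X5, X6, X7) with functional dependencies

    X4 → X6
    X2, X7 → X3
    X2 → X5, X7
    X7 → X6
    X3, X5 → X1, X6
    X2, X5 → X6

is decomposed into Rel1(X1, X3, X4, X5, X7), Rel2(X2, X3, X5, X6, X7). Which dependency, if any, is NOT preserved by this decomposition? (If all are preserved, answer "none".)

Check X4 → X6: no single fragment contains all of {X4, X6}, and the restricted closure of {X4} across the fragments never reaches {X6}.
X2, X7 → X3 is preserved.
X2 → X5, X7 is preserved.
X7 → X6 is preserved.
X3, X5 → X1, X6 is preserved.
X2, X5 → X6 is preserved.

X4 → X6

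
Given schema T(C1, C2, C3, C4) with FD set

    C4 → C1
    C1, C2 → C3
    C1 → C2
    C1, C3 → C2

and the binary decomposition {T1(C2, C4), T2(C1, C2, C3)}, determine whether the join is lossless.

Common attributes: T1 ∩ T2 = {C2}.
No dependency enlarges {C2}, so (C2)⁺ = {C2}.
The closure contains neither all of T1 = {C2, C4} nor all of T2 = {C1, C2, C3}, so the common attributes are not a superkey of either fragment. The join is lossy.

No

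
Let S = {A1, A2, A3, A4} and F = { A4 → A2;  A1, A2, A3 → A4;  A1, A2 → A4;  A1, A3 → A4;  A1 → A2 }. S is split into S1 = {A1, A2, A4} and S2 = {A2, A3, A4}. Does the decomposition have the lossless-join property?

Common attributes: S1 ∩ S2 = {A2, A4}.
No dependency enlarges {A2, A4}, so (A2, A4)⁺ = {A2, A4}.
The closure contains neither all of S1 = {A1, A2, A4} nor all of S2 = {A2, A3, A4}, so the common attributes are not a superkey of either fragment. The join is lossy.

No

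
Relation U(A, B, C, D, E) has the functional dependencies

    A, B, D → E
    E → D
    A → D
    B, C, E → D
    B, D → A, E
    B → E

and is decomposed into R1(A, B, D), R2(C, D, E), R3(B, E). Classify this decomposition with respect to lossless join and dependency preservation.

Lossless test (chase): Rows 2 and 3 agree on E; apply E→D and equate their D entries. Rows 1 and 3 agree on B, D; apply B, D→A, E and equate their A, E entries. No row becomes fully distinguished — the join is lossy.
Dependency preservation: A, B, D → E; B, C, E → D; B, D → A, E are not contained in any single fragment, but the restricted closure of each left-hand side across the fragments still reaches the right-hand side; the remaining FDs each lie inside some fragment. All dependencies are preserved.

lossy but dependency-preserving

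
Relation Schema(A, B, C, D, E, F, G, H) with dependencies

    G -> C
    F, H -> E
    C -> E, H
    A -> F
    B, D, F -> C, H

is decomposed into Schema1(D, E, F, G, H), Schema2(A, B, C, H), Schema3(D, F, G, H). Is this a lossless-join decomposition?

Chase test. Columns are A, B, C, D, E, F, G, H; row i has aⱼ where attribute j ∈ Schemai, else bᵢⱼ.
Initial tableau (one row per fragment):
  row 1: b11 b12 b13 a4 a5 a6 a7 a8
  row 2: a1 a2 a3 b24 b25 b26 b27 a8
  row 3: b31 b32 b33 a4 b35 a6 a7 a8
Rows 1 and 3 agree on G; apply G→C and equate their C entries.
Rows 1 and 3 agree on F, H; apply F, H→E and equate their E entries.
No row becomes fully distinguished — the join is lossy.

No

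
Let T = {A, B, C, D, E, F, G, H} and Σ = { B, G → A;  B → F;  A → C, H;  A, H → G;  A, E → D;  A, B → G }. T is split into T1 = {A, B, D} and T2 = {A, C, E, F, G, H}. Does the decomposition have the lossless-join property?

No

Common attributes: T1 ∩ T2 = {A}.
Closure of {A}: A → C, H applies, adding C, H; A, H → G applies, adding G. So (A)⁺ = {A, C, G, H}.
The closure contains neither all of T1 = {A, B, D} nor all of T2 = {A, C, E, F, G, H}, so the common attributes are not a superkey of either fragment. The join is lossy.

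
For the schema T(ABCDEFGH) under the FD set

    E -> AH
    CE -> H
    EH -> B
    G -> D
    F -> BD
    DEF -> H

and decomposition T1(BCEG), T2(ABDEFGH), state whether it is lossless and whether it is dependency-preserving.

lossy but dependency-preserving

Lossless test: (BEG)⁺ = {ABDEGH}, which is a superkey of neither fragment — lossy.
Dependency preservation: CE → H is not contained in any single fragment, but the restricted closure of its left-hand side across the fragments still reaches the right-hand side; the remaining FDs each lie inside some fragment. All dependencies are preserved.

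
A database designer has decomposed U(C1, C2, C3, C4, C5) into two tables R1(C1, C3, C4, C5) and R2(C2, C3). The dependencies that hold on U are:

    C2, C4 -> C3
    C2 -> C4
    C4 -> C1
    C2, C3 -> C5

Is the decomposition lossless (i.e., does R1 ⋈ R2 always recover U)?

No

Common attributes: R1 ∩ R2 = {C3}.
No dependency enlarges {C3}, so (C3)⁺ = {C3}.
The closure contains neither all of R1 = {C1, C3, C4, C5} nor all of R2 = {C2, C3}, so the common attributes are not a superkey of either fragment. The join is lossy.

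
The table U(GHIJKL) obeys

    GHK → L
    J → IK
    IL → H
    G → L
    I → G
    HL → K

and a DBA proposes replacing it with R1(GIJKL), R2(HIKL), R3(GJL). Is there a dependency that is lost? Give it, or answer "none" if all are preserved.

none

GHK → L: restricted closure across fragments reaches L.
J → IK lies within R1.
IL → H lies within R2.
G → L lies within R1.
I → G lies within R1.
HL → K lies within R2.
Every dependency is enforceable on the fragments, so the decomposition is dependency-preserving.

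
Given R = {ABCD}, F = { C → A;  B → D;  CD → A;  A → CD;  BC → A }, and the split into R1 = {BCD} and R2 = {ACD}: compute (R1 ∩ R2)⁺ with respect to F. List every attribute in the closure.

ACD

R1 ∩ R2 = {CD}.
C → A applies, adding A
Closure: {ACD}.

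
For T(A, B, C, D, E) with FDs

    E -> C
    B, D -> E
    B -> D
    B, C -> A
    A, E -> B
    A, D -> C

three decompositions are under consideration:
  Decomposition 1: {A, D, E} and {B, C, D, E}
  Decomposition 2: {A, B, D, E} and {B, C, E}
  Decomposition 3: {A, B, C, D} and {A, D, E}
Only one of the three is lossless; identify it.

Decomposition 2

Decomposition 1: common = {D, E}, closure = {C, D, E} → lossy.
Decomposition 2: common = {B, E}, closure = {A, B, C, D, E} → lossless.
Decomposition 3: common = {A, D}, closure = {A, C, D} → lossy.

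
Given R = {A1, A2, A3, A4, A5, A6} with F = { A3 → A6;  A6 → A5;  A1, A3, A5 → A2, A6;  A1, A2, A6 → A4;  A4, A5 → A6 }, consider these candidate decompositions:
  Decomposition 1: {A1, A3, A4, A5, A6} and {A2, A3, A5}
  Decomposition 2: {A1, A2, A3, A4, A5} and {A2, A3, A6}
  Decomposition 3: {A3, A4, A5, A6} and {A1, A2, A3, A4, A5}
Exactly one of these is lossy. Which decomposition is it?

Decomposition 1: common = {A3, A5}, closure = {A3, A5, A6} → lossy.
Decomposition 2: common = {A2, A3}, closure = {A2, A3, A5, A6} → lossless.
Decomposition 3: common = {A3, A4, A5}, closure = {A3, A4, A5, A6} → lossless.

Decomposition 1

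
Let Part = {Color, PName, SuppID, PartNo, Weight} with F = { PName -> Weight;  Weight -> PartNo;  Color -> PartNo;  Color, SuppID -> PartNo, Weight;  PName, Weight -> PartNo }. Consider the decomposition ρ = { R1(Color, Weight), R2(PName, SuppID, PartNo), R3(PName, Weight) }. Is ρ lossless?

Chase test. Columns are Color, PName, SuppID, PartNo, Weight; row i has aⱼ where attribute j ∈ Ri, else bᵢⱼ.
Initial tableau (one row per fragment):
  row 1: a1 b12 b13 b14 a5
  row 2: b21 a2 a3 a4 b25
  row 3: b31 a2 b33 b34 a5
Rows 2 and 3 agree on PName; apply PName→Weight and equate their Weight entries.
Rows 1 and 2 agree on Weight; apply Weight→PartNo and equate their PartNo entries.
Rows 1 and 3 agree on Weight; apply Weight→PartNo and equate their PartNo entries.
No row becomes fully distinguished — the join is lossy.

No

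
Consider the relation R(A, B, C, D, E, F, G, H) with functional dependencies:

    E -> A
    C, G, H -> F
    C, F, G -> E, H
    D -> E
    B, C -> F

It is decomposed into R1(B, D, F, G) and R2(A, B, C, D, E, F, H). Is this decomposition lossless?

No

Common attributes: R1 ∩ R2 = {B, D, F}.
Closure of {B, D, F}: D → E applies, adding E; E → A applies, adding A. So (B, D, F)⁺ = {A, B, D, E, F}.
The closure contains neither all of R1 = {B, D, F, G} nor all of R2 = {A, B, C, D, E, F, H}, so the common attributes are not a superkey of either fragment. The join is lossy.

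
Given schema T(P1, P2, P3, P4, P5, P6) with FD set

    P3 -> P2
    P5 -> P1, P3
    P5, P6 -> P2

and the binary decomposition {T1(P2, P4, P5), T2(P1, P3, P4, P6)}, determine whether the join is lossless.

No

Common attributes: T1 ∩ T2 = {P4}.
No dependency enlarges {P4}, so (P4)⁺ = {P4}.
The closure contains neither all of T1 = {P2, P4, P5} nor all of T2 = {P1, P3, P4, P6}, so the common attributes are not a superkey of either fragment. The join is lossy.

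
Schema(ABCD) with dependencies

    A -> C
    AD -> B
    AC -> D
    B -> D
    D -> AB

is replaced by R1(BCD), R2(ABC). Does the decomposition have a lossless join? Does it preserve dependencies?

lossless and dependency-preserving

Lossless test: (BC)⁺ = {ABCD}, which contains all of one fragment — lossless.
Dependency preservation: AD → B; AC → D; D → AB are not contained in any single fragment, but the restricted closure of each left-hand side across the fragments still reaches the right-hand side; the remaining FDs each lie inside some fragment. All dependencies are preserved.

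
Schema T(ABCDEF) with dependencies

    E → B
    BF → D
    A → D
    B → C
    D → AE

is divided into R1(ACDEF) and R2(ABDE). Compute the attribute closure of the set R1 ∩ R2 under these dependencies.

ABCDE

R1 ∩ R2 = {ADE}.
E → B applies, adding B
B → C applies, adding C
Closure: {ABCDE}.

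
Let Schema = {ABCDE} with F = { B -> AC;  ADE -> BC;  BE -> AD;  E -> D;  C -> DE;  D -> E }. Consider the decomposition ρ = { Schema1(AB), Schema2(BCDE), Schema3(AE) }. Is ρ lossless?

Yes

Chase test. Columns are ABCDE; row i has aⱼ where attribute j ∈ Schemai, else bᵢⱼ.
Initial tableau (one row per fragment):
  row 1: a1 a2 b13 b14 b15
  row 2: b21 a2 a3 a4 a5
  row 3: a1 b32 b33 b34 a5
Rows 1 and 2 agree on B; apply B→AC and equate their AC entries.
Rows 2 and 3 agree on E; apply E→D and equate their D entries.
Rows 1 and 2 agree on C; apply C→DE and equate their DE entries.
Rows 1 and 3 agree on ADE; apply ADE→BC and equate their BC entries.
Row 1 is now all distinguished symbols — the join is lossless.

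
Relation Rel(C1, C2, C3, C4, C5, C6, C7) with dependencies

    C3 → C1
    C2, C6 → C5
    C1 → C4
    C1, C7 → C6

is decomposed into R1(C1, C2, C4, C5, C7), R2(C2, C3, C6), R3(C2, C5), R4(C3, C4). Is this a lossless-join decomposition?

Chase test. Columns are C1, C2, C3, C4, C5, C6, C7; row i has aⱼ where attribute j ∈ Ri, else bᵢⱼ.
Initial tableau (one row per fragment):
  row 1: a1 a2 b13 a4 a5 b16 a7
  row 2: b21 a2 a3 b24 b25 a6 b27
  row 3: b31 a2 b33 b34 a5 b36 b37
  row 4: b41 b42 a3 a4 b45 b46 b47
Rows 2 and 4 agree on C3; apply C3→C1 and equate their C1 entries.
Rows 2 and 4 agree on C1; apply C1→C4 and equate their C4 entries.
No row becomes fully distinguished — the join is lossy.

No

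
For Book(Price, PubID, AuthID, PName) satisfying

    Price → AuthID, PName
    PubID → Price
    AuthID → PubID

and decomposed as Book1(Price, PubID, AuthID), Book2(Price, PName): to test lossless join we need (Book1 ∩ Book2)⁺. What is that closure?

Price, PubID, AuthID, PName

Book1 ∩ Book2 = {Price}.
Price → AuthID, PName applies, adding AuthID, PName
AuthID → PubID applies, adding PubID
Closure: {Price, PubID, AuthID, PName}.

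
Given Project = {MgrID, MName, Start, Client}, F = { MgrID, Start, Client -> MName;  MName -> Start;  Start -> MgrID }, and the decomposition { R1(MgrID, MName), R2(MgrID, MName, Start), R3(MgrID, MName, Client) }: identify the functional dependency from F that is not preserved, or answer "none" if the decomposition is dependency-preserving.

Check MgrID, Start, Client → MName: no single fragment contains all of {MgrID, MName, Start, Client}, and the restricted closure of {MgrID, Start, Client} across the fragments never reaches {MName}.
MName → Start is preserved.
Start → MgrID is preserved.

MgrID, Start, Client -> MName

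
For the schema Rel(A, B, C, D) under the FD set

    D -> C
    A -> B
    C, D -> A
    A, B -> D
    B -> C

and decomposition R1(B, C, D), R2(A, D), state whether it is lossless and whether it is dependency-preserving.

lossless and dependency-preserving

Lossless test: (D)⁺ = {A, B, C, D}, which contains all of one fragment — lossless.
Dependency preservation: A → B; C, D → A; A, B → D are not contained in any single fragment, but the restricted closure of each left-hand side across the fragments still reaches the right-hand side; the remaining FDs each lie inside some fragment. All dependencies are preserved.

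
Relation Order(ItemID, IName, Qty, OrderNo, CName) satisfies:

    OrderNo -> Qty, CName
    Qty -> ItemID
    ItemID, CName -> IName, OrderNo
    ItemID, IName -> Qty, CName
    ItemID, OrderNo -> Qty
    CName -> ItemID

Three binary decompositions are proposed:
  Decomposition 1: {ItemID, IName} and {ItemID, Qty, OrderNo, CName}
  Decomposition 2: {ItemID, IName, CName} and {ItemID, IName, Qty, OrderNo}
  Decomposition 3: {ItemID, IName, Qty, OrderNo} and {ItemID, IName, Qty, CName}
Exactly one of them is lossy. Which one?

Decomposition 1: common = {ItemID}, closure = {ItemID} → lossy.
Decomposition 2: common = {ItemID, IName}, closure = {ItemID, IName, Qty, OrderNo, CName} → lossless.
Decomposition 3: common = {ItemID, IName, Qty}, closure = {ItemID, IName, Qty, OrderNo, CName} → lossless.

Decomposition 1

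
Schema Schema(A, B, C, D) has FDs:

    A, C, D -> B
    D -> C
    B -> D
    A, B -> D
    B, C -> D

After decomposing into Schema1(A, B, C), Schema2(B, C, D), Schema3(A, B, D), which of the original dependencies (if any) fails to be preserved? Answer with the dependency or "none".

none

A, C, D → B: restricted closure across fragments reaches B.
D → C lies within Schema2.
B → D lies within Schema2.
A, B → D lies within Schema3.
B, C → D lies within Schema2.
Every dependency is enforceable on the fragments, so the decomposition is dependency-preserving.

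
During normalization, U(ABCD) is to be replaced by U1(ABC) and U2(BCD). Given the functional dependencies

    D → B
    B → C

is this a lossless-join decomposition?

No

Common attributes: U1 ∩ U2 = {BC}.
No dependency enlarges {BC}, so (BC)⁺ = {BC}.
The closure contains neither all of U1 = {ABC} nor all of U2 = {BCD}, so the common attributes are not a superkey of either fragment. The join is lossy.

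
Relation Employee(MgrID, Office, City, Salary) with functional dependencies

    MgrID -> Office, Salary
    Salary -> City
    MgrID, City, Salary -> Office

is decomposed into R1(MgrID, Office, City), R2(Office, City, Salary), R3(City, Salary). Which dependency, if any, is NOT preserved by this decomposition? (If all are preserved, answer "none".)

Check MgrID → Office, Salary: no single fragment contains all of {MgrID, Office, Salary}, and the restricted closure of {MgrID} across the fragments never reaches {Office, Salary}.
Salary → City is preserved.
MgrID, City, Salary → Office is preserved.

MgrID -> Office, Salary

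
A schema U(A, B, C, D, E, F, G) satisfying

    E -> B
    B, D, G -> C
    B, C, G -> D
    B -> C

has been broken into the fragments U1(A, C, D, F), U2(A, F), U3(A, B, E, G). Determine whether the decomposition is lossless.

No

Chase test. Columns are A, B, C, D, E, F, G; row i has aⱼ where attribute j ∈ Ui, else bᵢⱼ.
Initial tableau (one row per fragment):
  row 1: a1 b12 a3 a4 b15 a6 b17
  row 2: a1 b22 b23 b24 b25 a6 b27
  row 3: a1 a2 b33 b34 a5 b36 a7
No row becomes fully distinguished — the join is lossy.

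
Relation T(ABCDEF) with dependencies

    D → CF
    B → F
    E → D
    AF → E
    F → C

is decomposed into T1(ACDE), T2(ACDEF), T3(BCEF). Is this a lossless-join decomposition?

Chase test. Columns are ABCDEF; row i has aⱼ where attribute j ∈ Ti, else bᵢⱼ.
Initial tableau (one row per fragment):
  row 1: a1 b12 a3 a4 a5 b16
  row 2: a1 b22 a3 a4 a5 a6
  row 3: b31 a2 a3 b34 a5 a6
Rows 1 and 2 agree on D; apply D→CF and equate their CF entries.
Rows 1 and 3 agree on E; apply E→D and equate their D entries.
No row becomes fully distinguished — the join is lossy.

No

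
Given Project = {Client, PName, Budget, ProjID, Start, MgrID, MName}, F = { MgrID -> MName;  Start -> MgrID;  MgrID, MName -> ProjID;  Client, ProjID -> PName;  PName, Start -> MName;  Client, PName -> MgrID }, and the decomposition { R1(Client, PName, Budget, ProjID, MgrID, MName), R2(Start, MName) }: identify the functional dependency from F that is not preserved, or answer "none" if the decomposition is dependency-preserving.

Start -> MgrID

Check Start → MgrID: no single fragment contains all of {Start, MgrID}, and the restricted closure of {Start} across the fragments never reaches {MgrID}.
MgrID → MName is preserved.
MgrID, MName → ProjID is preserved.
Client, ProjID → PName is preserved.
PName, Start → MName is preserved.
Client, PName → MgrID is preserved.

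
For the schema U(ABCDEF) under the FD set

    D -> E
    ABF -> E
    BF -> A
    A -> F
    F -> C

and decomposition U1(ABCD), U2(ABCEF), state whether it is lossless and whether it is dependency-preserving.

Lossless test: (ABC)⁺ = {ABCEF}, which contains all of one fragment — lossless.
Dependency preservation: the restricted closure of {D} across the fragments never reaches {E}, so D → E cannot be enforced without a join — not preserved.

lossless but not dependency-preserving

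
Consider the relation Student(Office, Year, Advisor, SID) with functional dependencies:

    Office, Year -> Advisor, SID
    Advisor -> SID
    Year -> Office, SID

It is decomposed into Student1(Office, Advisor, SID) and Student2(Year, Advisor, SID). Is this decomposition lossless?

No

Common attributes: Student1 ∩ Student2 = {Advisor, SID}.
No dependency enlarges {Advisor, SID}, so (Advisor, SID)⁺ = {Advisor, SID}.
The closure contains neither all of Student1 = {Office, Advisor, SID} nor all of Student2 = {Year, Advisor, SID}, so the common attributes are not a superkey of either fragment. The join is lossy.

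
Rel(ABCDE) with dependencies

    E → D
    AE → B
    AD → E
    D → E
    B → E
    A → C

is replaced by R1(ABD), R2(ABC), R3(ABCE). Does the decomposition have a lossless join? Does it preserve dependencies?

Lossless test (chase): Rows 1 and 2 agree on B; apply B→E and equate their E entries. Rows 1 and 3 agree on B; apply B→E and equate their E entries. Rows 1 and 2 agree on A; apply A→C and equate their C entries. Rows 1 and 2 agree on E; apply E→D and equate their D entries. Rows 1 and 3 agree on E; apply E→D and equate their D entries. Row 1 is now all distinguished symbols — the join is lossless.
Dependency preservation: the restricted closure of {E} across the fragments never reaches {D}, so E → D cannot be enforced without a join — not preserved.

lossless but not dependency-preserving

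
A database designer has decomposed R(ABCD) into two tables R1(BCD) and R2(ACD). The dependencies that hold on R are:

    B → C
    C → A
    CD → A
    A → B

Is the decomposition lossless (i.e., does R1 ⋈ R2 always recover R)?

Common attributes: R1 ∩ R2 = {CD}.
Closure of {CD}: C → A applies, adding A; A → B applies, adding B. So (CD)⁺ = {ABCD}.
This closure contains every attribute of R1, so R1 ∩ R2 → R1. The join is lossless.

Yes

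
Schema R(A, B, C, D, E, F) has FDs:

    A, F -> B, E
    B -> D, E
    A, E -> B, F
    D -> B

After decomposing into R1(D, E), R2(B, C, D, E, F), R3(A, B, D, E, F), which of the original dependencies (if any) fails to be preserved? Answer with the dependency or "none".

none

A, F → B, E lies within R3.
B → D, E lies within R2.
A, E → B, F lies within R3.
D → B lies within R2.
Every dependency is enforceable on the fragments, so the decomposition is dependency-preserving.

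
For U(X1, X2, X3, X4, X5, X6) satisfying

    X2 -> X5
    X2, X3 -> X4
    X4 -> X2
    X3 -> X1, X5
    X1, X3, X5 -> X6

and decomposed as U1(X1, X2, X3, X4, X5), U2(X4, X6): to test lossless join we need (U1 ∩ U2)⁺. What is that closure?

U1 ∩ U2 = {X4}.
X4 → X2 applies, adding X2
X2 → X5 applies, adding X5
Closure: {X2, X4, X5}.

X2, X4, X5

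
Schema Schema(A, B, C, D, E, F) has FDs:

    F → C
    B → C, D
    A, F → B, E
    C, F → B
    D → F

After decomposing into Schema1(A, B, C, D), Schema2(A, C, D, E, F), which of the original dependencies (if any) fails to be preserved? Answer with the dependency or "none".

none

F → C lies within Schema2.
B → C, D lies within Schema1.
A, F → B, E: restricted closure across fragments reaches B, E.
C, F → B: restricted closure across fragments reaches B.
D → F lies within Schema2.
Every dependency is enforceable on the fragments, so the decomposition is dependency-preserving.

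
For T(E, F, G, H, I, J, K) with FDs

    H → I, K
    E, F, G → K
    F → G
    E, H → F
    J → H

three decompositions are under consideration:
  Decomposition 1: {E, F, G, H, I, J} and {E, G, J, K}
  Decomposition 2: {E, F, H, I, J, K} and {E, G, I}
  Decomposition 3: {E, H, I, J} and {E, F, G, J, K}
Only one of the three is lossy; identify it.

Decomposition 2

Decomposition 1: common = {E, G, J}, closure = {E, F, G, H, I, J, K} → lossless.
Decomposition 2: common = {E, I}, closure = {E, I} → lossy.
Decomposition 3: common = {E, J}, closure = {E, F, G, H, I, J, K} → lossless.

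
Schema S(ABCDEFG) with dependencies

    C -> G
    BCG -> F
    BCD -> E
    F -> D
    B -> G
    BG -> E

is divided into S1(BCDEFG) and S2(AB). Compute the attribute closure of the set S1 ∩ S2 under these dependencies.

S1 ∩ S2 = {B}.
B → G applies, adding G
BG → E applies, adding E
Closure: {BEG}.

BEG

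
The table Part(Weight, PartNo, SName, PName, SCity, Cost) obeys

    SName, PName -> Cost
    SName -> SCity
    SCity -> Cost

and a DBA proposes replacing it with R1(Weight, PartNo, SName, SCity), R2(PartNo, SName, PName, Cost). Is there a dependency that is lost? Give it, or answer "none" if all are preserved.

Check SCity → Cost: no single fragment contains all of {SCity, Cost}, and the restricted closure of {SCity} across the fragments never reaches {Cost}.
SName, PName → Cost is preserved.
SName → SCity is preserved.

SCity -> Cost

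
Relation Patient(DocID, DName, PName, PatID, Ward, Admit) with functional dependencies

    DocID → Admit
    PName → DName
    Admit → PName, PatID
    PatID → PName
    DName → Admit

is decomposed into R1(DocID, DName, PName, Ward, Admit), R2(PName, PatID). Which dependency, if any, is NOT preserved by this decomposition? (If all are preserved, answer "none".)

none

DocID → Admit lies within R1.
PName → DName lies within R1.
Admit → PName, PatID: restricted closure across fragments reaches PName, PatID.
PatID → PName lies within R2.
DName → Admit lies within R1.
Every dependency is enforceable on the fragments, so the decomposition is dependency-preserving.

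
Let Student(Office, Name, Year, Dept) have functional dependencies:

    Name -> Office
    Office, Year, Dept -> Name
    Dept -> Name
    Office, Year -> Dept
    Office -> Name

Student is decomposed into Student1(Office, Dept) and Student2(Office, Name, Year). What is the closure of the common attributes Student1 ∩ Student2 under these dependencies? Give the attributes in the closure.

Office, Name

Student1 ∩ Student2 = {Office}.
Office → Name applies, adding Name
Closure: {Office, Name}.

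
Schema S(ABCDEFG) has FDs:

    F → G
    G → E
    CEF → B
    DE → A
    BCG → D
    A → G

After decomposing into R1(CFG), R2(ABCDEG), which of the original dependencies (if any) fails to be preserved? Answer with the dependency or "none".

CEF → B

Check CEF → B: no single fragment contains all of {BCEF}, and the restricted closure of {CEF} across the fragments never reaches {B}.
F → G is preserved.
G → E is preserved.
DE → A is preserved.
BCG → D is preserved.
A → G is preserved.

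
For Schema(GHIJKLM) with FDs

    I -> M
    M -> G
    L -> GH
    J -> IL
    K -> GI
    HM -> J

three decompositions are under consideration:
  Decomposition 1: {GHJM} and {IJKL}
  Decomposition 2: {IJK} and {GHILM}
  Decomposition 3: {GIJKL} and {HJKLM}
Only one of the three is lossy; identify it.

Decomposition 2

Decomposition 1: common = {J}, closure = {GHIJLM} → lossless.
Decomposition 2: common = {I}, closure = {GIM} → lossy.
Decomposition 3: common = {JKL}, closure = {GHIJKLM} → lossless.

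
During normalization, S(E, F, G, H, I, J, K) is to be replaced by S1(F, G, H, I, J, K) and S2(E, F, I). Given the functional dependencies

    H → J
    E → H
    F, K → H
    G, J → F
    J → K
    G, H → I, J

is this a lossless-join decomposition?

No

Common attributes: S1 ∩ S2 = {F, I}.
No dependency enlarges {F, I}, so (F, I)⁺ = {F, I}.
The closure contains neither all of S1 = {F, G, H, I, J, K} nor all of S2 = {E, F, I}, so the common attributes are not a superkey of either fragment. The join is lossy.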